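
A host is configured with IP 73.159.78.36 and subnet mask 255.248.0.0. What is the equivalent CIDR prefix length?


Binary: 11111111.11111000.00000000.00000000
Count leading 1s
Prefix: /13


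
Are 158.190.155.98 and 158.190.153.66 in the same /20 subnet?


Mask: 255.255.240.0
158.190.155.98 AND mask = 158.190.144.0
158.190.153.66 AND mask = 158.190.144.0
Yes, same subnet (158.190.144.0)


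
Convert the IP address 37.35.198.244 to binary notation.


37 = 00100101
35 = 00100011
198 = 11000110
244 = 11110100
Binary: 00100101.00100011.11000110.11110100


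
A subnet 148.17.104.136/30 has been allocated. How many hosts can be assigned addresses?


Host bits = 32 - 30 = 2
Total addresses = 2^2 = 4
Usable = total - 2 (network and broadcast)
Usable hosts: 2


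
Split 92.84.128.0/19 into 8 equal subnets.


New prefix = 19 + 3 = 22
Each subnet has 1024 addresses
  92.84.128.0/22
  92.84.132.0/22
  92.84.136.0/22
  92.84.140.0/22
  92.84.144.0/22
  92.84.148.0/22
  92.84.152.0/22
  92.84.156.0/22
Subnets: 92.84.128.0/22, 92.84.132.0/22, 92.84.136.0/22, 92.84.140.0/22, 92.84.144.0/22, 92.84.148.0/22, 92.84.152.0/22, 92.84.156.0/22


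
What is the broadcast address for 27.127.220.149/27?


Network: 27.127.220.128/27
Host bits = 5
Set all host bits to 1:
Broadcast: 27.127.220.159


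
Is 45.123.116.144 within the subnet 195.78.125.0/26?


Subnet network: 195.78.125.0
Test IP AND mask: 45.123.116.128
No, 45.123.116.144 is not in 195.78.125.0/26


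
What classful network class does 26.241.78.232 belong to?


First octet: 26
Binary: 00011010
0xxxxxxx -> Class A (1-126)
Class A, default mask 255.0.0.0 (/8)


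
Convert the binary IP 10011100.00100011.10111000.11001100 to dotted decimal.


10011100 = 156
00100011 = 35
10111000 = 184
11001100 = 204
IP: 156.35.184.204


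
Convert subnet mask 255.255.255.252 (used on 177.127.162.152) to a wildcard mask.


Subnet mask: 255.255.255.252
Wildcard = 255.255.255.255 - subnet mask
255 - 255 = 0
255 - 255 = 0
255 - 255 = 0
255 - 252 = 3
Wildcard: 0.0.0.3


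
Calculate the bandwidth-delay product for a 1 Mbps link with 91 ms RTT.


BDP = bandwidth * RTT
= 1 Mbps * 91 ms
= 1 * 1e6 * 91 / 1000 bits
= 91000 bits
= 11375 bytes
= 11.1084 KB
BDP = 91000 bits (11375 bytes)


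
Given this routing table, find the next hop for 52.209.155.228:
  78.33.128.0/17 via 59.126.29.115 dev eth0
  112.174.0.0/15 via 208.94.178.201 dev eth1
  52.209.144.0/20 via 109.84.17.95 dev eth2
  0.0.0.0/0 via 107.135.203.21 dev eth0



Longest prefix match for 52.209.155.228:
  /17 78.33.128.0: no
  /15 112.174.0.0: no
  /20 52.209.144.0: MATCH
  /0 0.0.0.0: MATCH
Selected: next-hop 109.84.17.95 via eth2 (matched /20)


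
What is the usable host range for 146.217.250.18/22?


Network: 146.217.248.0
Broadcast: 146.217.251.255
First usable = network + 1
Last usable = broadcast - 1
Range: 146.217.248.1 to 146.217.251.254


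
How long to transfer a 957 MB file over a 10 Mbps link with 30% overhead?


Effective throughput = 10 * (1 - 30/100) = 7 Mbps
File size in Mb = 957 * 8 = 7656 Mb
Time = 7656 / 7
Time = 1093.7143 seconds


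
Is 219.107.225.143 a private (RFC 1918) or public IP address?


RFC 1918 private ranges:
  10.0.0.0/8 (10.0.0.0 - 10.255.255.255)
  172.16.0.0/12 (172.16.0.0 - 172.31.255.255)
  192.168.0.0/16 (192.168.0.0 - 192.168.255.255)
Public (not in any RFC 1918 range)


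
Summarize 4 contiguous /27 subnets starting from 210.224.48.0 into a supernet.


Original prefix: /27
Number of subnets: 4 = 2^2
New prefix = 27 - 2 = 25
Supernet: 210.224.48.0/25


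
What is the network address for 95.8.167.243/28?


IP:   01011111.00001000.10100111.11110011
Mask: 11111111.11111111.11111111.11110000
AND operation:
Net:  01011111.00001000.10100111.11110000
Network: 95.8.167.240/28


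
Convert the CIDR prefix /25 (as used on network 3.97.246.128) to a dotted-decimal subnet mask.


/25 means 25 network bits, 7 host bits
Binary: 11111111111111111111111110000000
Mask: 255.255.255.128


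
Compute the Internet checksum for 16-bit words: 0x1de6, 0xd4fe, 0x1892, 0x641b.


Sum all words (with carry folding):
+ 0x1de6 = 0x1de6
+ 0xd4fe = 0xf2e4
+ 0x1892 = 0x0b77
+ 0x641b = 0x6f92
One's complement: ~0x6f92
Checksum = 0x906d


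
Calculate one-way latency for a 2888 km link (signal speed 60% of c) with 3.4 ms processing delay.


Speed = 0.6 * 3e5 km/s = 180000 km/s
Propagation delay = 2888 / 180000 = 0.016 s = 16.0444 ms
Processing delay = 3.4 ms
Total one-way latency = 19.4444 ms


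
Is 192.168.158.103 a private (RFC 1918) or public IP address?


RFC 1918 private ranges:
  10.0.0.0/8 (10.0.0.0 - 10.255.255.255)
  172.16.0.0/12 (172.16.0.0 - 172.31.255.255)
  192.168.0.0/16 (192.168.0.0 - 192.168.255.255)
Private (in 192.168.0.0/16)


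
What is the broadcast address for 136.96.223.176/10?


Network: 136.64.0.0/10
Host bits = 22
Set all host bits to 1:
Broadcast: 136.127.255.255


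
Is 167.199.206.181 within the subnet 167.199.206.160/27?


Subnet network: 167.199.206.160
Test IP AND mask: 167.199.206.160
Yes, 167.199.206.181 is in 167.199.206.160/27


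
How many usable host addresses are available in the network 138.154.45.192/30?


Host bits = 32 - 30 = 2
Total addresses = 2^2 = 4
Usable = total - 2 (network and broadcast)
Usable hosts: 2


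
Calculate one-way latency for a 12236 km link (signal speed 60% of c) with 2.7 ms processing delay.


Speed = 0.6 * 3e5 km/s = 180000 km/s
Propagation delay = 12236 / 180000 = 0.068 s = 67.9778 ms
Processing delay = 2.7 ms
Total one-way latency = 70.6778 ms


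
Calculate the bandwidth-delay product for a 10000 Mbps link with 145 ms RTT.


BDP = bandwidth * RTT
= 10000 Mbps * 145 ms
= 10000 * 1e6 * 145 / 1000 bits
= 1450000000 bits
= 181250000 bytes
= 177001.9531 KB
BDP = 1450000000 bits (181250000 bytes)


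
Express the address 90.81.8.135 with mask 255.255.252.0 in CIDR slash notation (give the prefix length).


Binary: 11111111.11111111.11111100.00000000
Count leading 1s
Prefix: /22


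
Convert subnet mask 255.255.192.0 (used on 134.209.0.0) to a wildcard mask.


Subnet mask: 255.255.192.0
Wildcard = 255.255.255.255 - subnet mask
255 - 255 = 0
255 - 255 = 0
255 - 192 = 63
255 - 0 = 255
Wildcard: 0.0.63.255


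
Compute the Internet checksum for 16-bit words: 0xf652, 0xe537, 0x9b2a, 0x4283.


Sum all words (with carry folding):
+ 0xf652 = 0xf652
+ 0xe537 = 0xdb8a
+ 0x9b2a = 0x76b5
+ 0x4283 = 0xb938
One's complement: ~0xb938
Checksum = 0x46c7


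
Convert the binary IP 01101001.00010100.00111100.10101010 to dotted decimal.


01101001 = 105
00010100 = 20
00111100 = 60
10101010 = 170
IP: 105.20.60.170


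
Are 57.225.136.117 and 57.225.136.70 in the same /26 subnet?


Mask: 255.255.255.192
57.225.136.117 AND mask = 57.225.136.64
57.225.136.70 AND mask = 57.225.136.64
Yes, same subnet (57.225.136.64)


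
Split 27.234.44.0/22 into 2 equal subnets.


New prefix = 22 + 1 = 23
Each subnet has 512 addresses
  27.234.44.0/23
  27.234.46.0/23
Subnets: 27.234.44.0/23, 27.234.46.0/23


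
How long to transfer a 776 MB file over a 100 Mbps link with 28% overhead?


Effective throughput = 100 * (1 - 28/100) = 72 Mbps
File size in Mb = 776 * 8 = 6208 Mb
Time = 6208 / 72
Time = 86.2222 seconds


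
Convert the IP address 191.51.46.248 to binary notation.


191 = 10111111
51 = 00110011
46 = 00101110
248 = 11111000
Binary: 10111111.00110011.00101110.11111000


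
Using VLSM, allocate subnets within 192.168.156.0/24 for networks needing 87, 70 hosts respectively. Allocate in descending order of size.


87 hosts -> /25 (126 usable): 192.168.156.0/25
70 hosts -> /25 (126 usable): 192.168.156.128/25
Allocation: 192.168.156.0/25 (87 hosts, 126 usable); 192.168.156.128/25 (70 hosts, 126 usable)


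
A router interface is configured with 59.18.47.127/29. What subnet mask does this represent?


/29 means 29 network bits, 3 host bits
Binary: 11111111111111111111111111111000
Mask: 255.255.255.248


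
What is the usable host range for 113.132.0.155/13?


Network: 113.128.0.0
Broadcast: 113.135.255.255
First usable = network + 1
Last usable = broadcast - 1
Range: 113.128.0.1 to 113.135.255.254


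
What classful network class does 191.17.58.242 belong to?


First octet: 191
Binary: 10111111
10xxxxxx -> Class B (128-191)
Class B, default mask 255.255.0.0 (/16)


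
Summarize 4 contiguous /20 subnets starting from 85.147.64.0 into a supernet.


Original prefix: /20
Number of subnets: 4 = 2^2
New prefix = 20 - 2 = 18
Supernet: 85.147.64.0/18


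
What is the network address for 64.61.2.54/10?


IP:   01000000.00111101.00000010.00110110
Mask: 11111111.11000000.00000000.00000000
AND operation:
Net:  01000000.00000000.00000000.00000000
Network: 64.0.0.0/10


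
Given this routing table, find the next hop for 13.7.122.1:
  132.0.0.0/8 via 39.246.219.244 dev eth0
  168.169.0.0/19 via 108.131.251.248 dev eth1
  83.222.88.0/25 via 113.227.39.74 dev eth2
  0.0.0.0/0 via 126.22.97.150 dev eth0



Longest prefix match for 13.7.122.1:
  /8 132.0.0.0: no
  /19 168.169.0.0: no
  /25 83.222.88.0: no
  /0 0.0.0.0: MATCH
Selected: next-hop 126.22.97.150 via eth0 (matched /0)


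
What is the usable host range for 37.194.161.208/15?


Network: 37.194.0.0
Broadcast: 37.195.255.255
First usable = network + 1
Last usable = broadcast - 1
Range: 37.194.0.1 to 37.195.255.254


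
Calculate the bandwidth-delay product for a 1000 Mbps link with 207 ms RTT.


BDP = bandwidth * RTT
= 1000 Mbps * 207 ms
= 1000 * 1e6 * 207 / 1000 bits
= 207000000 bits
= 25875000 bytes
= 25268.5547 KB
BDP = 207000000 bits (25875000 bytes)


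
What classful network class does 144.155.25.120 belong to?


First octet: 144
Binary: 10010000
10xxxxxx -> Class B (128-191)
Class B, default mask 255.255.0.0 (/16)


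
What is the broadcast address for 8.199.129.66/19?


Network: 8.199.128.0/19
Host bits = 13
Set all host bits to 1:
Broadcast: 8.199.159.255


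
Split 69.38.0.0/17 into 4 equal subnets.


New prefix = 17 + 2 = 19
Each subnet has 8192 addresses
  69.38.0.0/19
  69.38.32.0/19
  69.38.64.0/19
  69.38.96.0/19
Subnets: 69.38.0.0/19, 69.38.32.0/19, 69.38.64.0/19, 69.38.96.0/19


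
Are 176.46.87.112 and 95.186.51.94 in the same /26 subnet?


Mask: 255.255.255.192
176.46.87.112 AND mask = 176.46.87.64
95.186.51.94 AND mask = 95.186.51.64
No, different subnets (176.46.87.64 vs 95.186.51.64)


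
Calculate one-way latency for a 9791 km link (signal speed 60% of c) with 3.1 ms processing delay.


Speed = 0.6 * 3e5 km/s = 180000 km/s
Propagation delay = 9791 / 180000 = 0.0544 s = 54.3944 ms
Processing delay = 3.1 ms
Total one-way latency = 57.4944 ms


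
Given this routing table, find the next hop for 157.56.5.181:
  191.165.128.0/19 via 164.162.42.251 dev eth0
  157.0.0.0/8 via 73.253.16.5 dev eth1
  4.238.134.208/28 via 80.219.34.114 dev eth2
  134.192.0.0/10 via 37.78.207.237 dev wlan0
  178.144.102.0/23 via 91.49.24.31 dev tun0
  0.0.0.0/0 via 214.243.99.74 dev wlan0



Longest prefix match for 157.56.5.181:
  /19 191.165.128.0: no
  /8 157.0.0.0: MATCH
  /28 4.238.134.208: no
  /10 134.192.0.0: no
  /23 178.144.102.0: no
  /0 0.0.0.0: MATCH
Selected: next-hop 73.253.16.5 via eth1 (matched /8)


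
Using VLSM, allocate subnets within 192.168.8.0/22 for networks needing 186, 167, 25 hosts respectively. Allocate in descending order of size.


186 hosts -> /24 (254 usable): 192.168.8.0/24
167 hosts -> /24 (254 usable): 192.168.9.0/24
25 hosts -> /27 (30 usable): 192.168.10.0/27
Allocation: 192.168.8.0/24 (186 hosts, 254 usable); 192.168.9.0/24 (167 hosts, 254 usable); 192.168.10.0/27 (25 hosts, 30 usable)


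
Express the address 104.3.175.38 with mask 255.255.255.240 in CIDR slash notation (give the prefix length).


Binary: 11111111.11111111.11111111.11110000
Count leading 1s
Prefix: /28


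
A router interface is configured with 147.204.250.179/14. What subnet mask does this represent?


/14 means 14 network bits, 18 host bits
Binary: 11111111111111000000000000000000
Mask: 255.252.0.0


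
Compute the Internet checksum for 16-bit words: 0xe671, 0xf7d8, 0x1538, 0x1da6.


Sum all words (with carry folding):
+ 0xe671 = 0xe671
+ 0xf7d8 = 0xde4a
+ 0x1538 = 0xf382
+ 0x1da6 = 0x1129
One's complement: ~0x1129
Checksum = 0xeed6


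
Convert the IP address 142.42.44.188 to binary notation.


142 = 10001110
42 = 00101010
44 = 00101100
188 = 10111100
Binary: 10001110.00101010.00101100.10111100


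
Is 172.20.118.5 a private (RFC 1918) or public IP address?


RFC 1918 private ranges:
  10.0.0.0/8 (10.0.0.0 - 10.255.255.255)
  172.16.0.0/12 (172.16.0.0 - 172.31.255.255)
  192.168.0.0/16 (192.168.0.0 - 192.168.255.255)
Private (in 172.16.0.0/12)


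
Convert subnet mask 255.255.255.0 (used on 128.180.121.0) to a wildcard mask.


Subnet mask: 255.255.255.0
Wildcard = 255.255.255.255 - subnet mask
255 - 255 = 0
255 - 255 = 0
255 - 255 = 0
255 - 0 = 255
Wildcard: 0.0.0.255


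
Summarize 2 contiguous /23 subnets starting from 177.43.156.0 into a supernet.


Original prefix: /23
Number of subnets: 2 = 2^1
New prefix = 23 - 1 = 22
Supernet: 177.43.156.0/22


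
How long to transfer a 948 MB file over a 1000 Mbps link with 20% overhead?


Effective throughput = 1000 * (1 - 20/100) = 800 Mbps
File size in Mb = 948 * 8 = 7584 Mb
Time = 7584 / 800
Time = 9.48 seconds


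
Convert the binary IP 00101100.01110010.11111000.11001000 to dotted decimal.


00101100 = 44
01110010 = 114
11111000 = 248
11001000 = 200
IP: 44.114.248.200


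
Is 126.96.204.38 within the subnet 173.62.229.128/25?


Subnet network: 173.62.229.128
Test IP AND mask: 126.96.204.0
No, 126.96.204.38 is not in 173.62.229.128/25


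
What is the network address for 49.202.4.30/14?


IP:   00110001.11001010.00000100.00011110
Mask: 11111111.11111100.00000000.00000000
AND operation:
Net:  00110001.11001000.00000000.00000000
Network: 49.200.0.0/14


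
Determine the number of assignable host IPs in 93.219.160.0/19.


Host bits = 32 - 19 = 13
Total addresses = 2^13 = 8192
Usable = total - 2 (network and broadcast)
Usable hosts: 8190


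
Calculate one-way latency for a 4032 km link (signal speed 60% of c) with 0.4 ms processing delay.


Speed = 0.6 * 3e5 km/s = 180000 km/s
Propagation delay = 4032 / 180000 = 0.0224 s = 22.4 ms
Processing delay = 0.4 ms
Total one-way latency = 22.8 ms


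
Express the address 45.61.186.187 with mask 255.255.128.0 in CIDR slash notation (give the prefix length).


Binary: 11111111.11111111.10000000.00000000
Count leading 1s
Prefix: /17


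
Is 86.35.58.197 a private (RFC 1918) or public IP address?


RFC 1918 private ranges:
  10.0.0.0/8 (10.0.0.0 - 10.255.255.255)
  172.16.0.0/12 (172.16.0.0 - 172.31.255.255)
  192.168.0.0/16 (192.168.0.0 - 192.168.255.255)
Public (not in any RFC 1918 range)


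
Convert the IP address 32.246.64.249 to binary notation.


32 = 00100000
246 = 11110110
64 = 01000000
249 = 11111001
Binary: 00100000.11110110.01000000.11111001


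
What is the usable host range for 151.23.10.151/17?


Network: 151.23.0.0
Broadcast: 151.23.127.255
First usable = network + 1
Last usable = broadcast - 1
Range: 151.23.0.1 to 151.23.127.254


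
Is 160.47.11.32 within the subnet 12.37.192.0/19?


Subnet network: 12.37.192.0
Test IP AND mask: 160.47.0.0
No, 160.47.11.32 is not in 12.37.192.0/19


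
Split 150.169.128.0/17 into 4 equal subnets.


New prefix = 17 + 2 = 19
Each subnet has 8192 addresses
  150.169.128.0/19
  150.169.160.0/19
  150.169.192.0/19
  150.169.224.0/19
Subnets: 150.169.128.0/19, 150.169.160.0/19, 150.169.192.0/19, 150.169.224.0/19


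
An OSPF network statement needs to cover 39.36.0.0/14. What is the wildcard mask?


Subnet mask: 255.252.0.0
Wildcard = 255.255.255.255 - subnet mask
255 - 255 = 0
255 - 252 = 3
255 - 0 = 255
255 - 0 = 255
Wildcard: 0.3.255.255


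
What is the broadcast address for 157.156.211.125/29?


Network: 157.156.211.120/29
Host bits = 3
Set all host bits to 1:
Broadcast: 157.156.211.127


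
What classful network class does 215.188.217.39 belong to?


First octet: 215
Binary: 11010111
110xxxxx -> Class C (192-223)
Class C, default mask 255.255.255.0 (/24)


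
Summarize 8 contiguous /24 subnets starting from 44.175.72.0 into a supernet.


Original prefix: /24
Number of subnets: 8 = 2^3
New prefix = 24 - 3 = 21
Supernet: 44.175.72.0/21


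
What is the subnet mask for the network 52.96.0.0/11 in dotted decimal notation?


/11 means 11 network bits, 21 host bits
Binary: 11111111111000000000000000000000
Mask: 255.224.0.0


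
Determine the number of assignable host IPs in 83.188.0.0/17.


Host bits = 32 - 17 = 15
Total addresses = 2^15 = 32768
Usable = total - 2 (network and broadcast)
Usable hosts: 32766


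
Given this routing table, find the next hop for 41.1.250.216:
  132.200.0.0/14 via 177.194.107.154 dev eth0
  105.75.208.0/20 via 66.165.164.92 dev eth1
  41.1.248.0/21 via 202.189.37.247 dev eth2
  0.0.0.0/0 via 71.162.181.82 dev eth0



Longest prefix match for 41.1.250.216:
  /14 132.200.0.0: no
  /20 105.75.208.0: no
  /21 41.1.248.0: MATCH
  /0 0.0.0.0: MATCH
Selected: next-hop 202.189.37.247 via eth2 (matched /21)


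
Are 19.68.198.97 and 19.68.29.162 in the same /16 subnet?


Mask: 255.255.0.0
19.68.198.97 AND mask = 19.68.0.0
19.68.29.162 AND mask = 19.68.0.0
Yes, same subnet (19.68.0.0)


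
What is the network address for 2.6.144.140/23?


IP:   00000010.00000110.10010000.10001100
Mask: 11111111.11111111.11111110.00000000
AND operation:
Net:  00000010.00000110.10010000.00000000
Network: 2.6.144.0/23


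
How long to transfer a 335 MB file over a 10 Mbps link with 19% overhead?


Effective throughput = 10 * (1 - 19/100) = 8.1 Mbps
File size in Mb = 335 * 8 = 2680 Mb
Time = 2680 / 8.1
Time = 330.8642 seconds


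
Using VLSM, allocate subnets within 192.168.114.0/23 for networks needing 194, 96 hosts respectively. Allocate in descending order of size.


194 hosts -> /24 (254 usable): 192.168.114.0/24
96 hosts -> /25 (126 usable): 192.168.115.0/25
Allocation: 192.168.114.0/24 (194 hosts, 254 usable); 192.168.115.0/25 (96 hosts, 126 usable)


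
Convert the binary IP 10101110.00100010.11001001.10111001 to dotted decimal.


10101110 = 174
00100010 = 34
11001001 = 201
10111001 = 185
IP: 174.34.201.185


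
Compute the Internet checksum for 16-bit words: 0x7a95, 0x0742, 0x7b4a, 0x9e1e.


Sum all words (with carry folding):
+ 0x7a95 = 0x7a95
+ 0x0742 = 0x81d7
+ 0x7b4a = 0xfd21
+ 0x9e1e = 0x9b40
One's complement: ~0x9b40
Checksum = 0x64bf


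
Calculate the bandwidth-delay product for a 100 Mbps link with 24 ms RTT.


BDP = bandwidth * RTT
= 100 Mbps * 24 ms
= 100 * 1e6 * 24 / 1000 bits
= 2400000 bits
= 300000 bytes
= 292.9688 KB
BDP = 2400000 bits (300000 bytes)


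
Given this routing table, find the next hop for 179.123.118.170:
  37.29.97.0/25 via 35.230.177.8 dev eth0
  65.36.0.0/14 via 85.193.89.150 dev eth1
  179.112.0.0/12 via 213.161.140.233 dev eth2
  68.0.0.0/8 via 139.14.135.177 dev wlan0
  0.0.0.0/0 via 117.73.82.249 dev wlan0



Longest prefix match for 179.123.118.170:
  /25 37.29.97.0: no
  /14 65.36.0.0: no
  /12 179.112.0.0: MATCH
  /8 68.0.0.0: no
  /0 0.0.0.0: MATCH
Selected: next-hop 213.161.140.233 via eth2 (matched /12)


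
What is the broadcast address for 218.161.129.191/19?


Network: 218.161.128.0/19
Host bits = 13
Set all host bits to 1:
Broadcast: 218.161.159.255


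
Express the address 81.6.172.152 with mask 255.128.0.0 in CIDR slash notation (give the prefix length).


Binary: 11111111.10000000.00000000.00000000
Count leading 1s
Prefix: /9


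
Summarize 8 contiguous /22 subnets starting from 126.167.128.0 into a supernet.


Original prefix: /22
Number of subnets: 8 = 2^3
New prefix = 22 - 3 = 19
Supernet: 126.167.128.0/19


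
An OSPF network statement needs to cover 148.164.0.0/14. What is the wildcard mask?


Subnet mask: 255.252.0.0
Wildcard = 255.255.255.255 - subnet mask
255 - 255 = 0
255 - 252 = 3
255 - 0 = 255
255 - 0 = 255
Wildcard: 0.3.255.255


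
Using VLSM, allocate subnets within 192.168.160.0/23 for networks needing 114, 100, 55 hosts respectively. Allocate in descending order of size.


114 hosts -> /25 (126 usable): 192.168.160.0/25
100 hosts -> /25 (126 usable): 192.168.160.128/25
55 hosts -> /26 (62 usable): 192.168.161.0/26
Allocation: 192.168.160.0/25 (114 hosts, 126 usable); 192.168.160.128/25 (100 hosts, 126 usable); 192.168.161.0/26 (55 hosts, 62 usable)


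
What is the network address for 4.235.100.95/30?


IP:   00000100.11101011.01100100.01011111
Mask: 11111111.11111111.11111111.11111100
AND operation:
Net:  00000100.11101011.01100100.01011100
Network: 4.235.100.92/30


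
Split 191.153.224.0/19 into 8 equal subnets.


New prefix = 19 + 3 = 22
Each subnet has 1024 addresses
  191.153.224.0/22
  191.153.228.0/22
  191.153.232.0/22
  191.153.236.0/22
  191.153.240.0/22
  191.153.244.0/22
  191.153.248.0/22
  191.153.252.0/22
Subnets: 191.153.224.0/22, 191.153.228.0/22, 191.153.232.0/22, 191.153.236.0/22, 191.153.240.0/22, 191.153.244.0/22, 191.153.248.0/22, 191.153.252.0/22


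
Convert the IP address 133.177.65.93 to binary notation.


133 = 10000101
177 = 10110001
65 = 01000001
93 = 01011101
Binary: 10000101.10110001.01000001.01011101


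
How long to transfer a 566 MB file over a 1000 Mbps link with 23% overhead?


Effective throughput = 1000 * (1 - 23/100) = 770 Mbps
File size in Mb = 566 * 8 = 4528 Mb
Time = 4528 / 770
Time = 5.8805 seconds


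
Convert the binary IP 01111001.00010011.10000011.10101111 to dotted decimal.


01111001 = 121
00010011 = 19
10000011 = 131
10101111 = 175
IP: 121.19.131.175


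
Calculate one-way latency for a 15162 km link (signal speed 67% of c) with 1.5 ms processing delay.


Speed = 0.67 * 3e5 km/s = 201000 km/s
Propagation delay = 15162 / 201000 = 0.0754 s = 75.4328 ms
Processing delay = 1.5 ms
Total one-way latency = 76.9328 ms


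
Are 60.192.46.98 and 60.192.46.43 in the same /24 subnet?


Mask: 255.255.255.0
60.192.46.98 AND mask = 60.192.46.0
60.192.46.43 AND mask = 60.192.46.0
Yes, same subnet (60.192.46.0)


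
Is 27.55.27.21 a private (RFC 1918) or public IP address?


RFC 1918 private ranges:
  10.0.0.0/8 (10.0.0.0 - 10.255.255.255)
  172.16.0.0/12 (172.16.0.0 - 172.31.255.255)
  192.168.0.0/16 (192.168.0.0 - 192.168.255.255)
Public (not in any RFC 1918 range)


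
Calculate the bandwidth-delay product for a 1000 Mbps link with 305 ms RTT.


BDP = bandwidth * RTT
= 1000 Mbps * 305 ms
= 1000 * 1e6 * 305 / 1000 bits
= 305000000 bits
= 38125000 bytes
= 37231.4453 KB
BDP = 305000000 bits (38125000 bytes)


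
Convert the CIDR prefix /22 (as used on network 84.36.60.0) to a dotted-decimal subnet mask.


/22 means 22 network bits, 10 host bits
Binary: 11111111111111111111110000000000
Mask: 255.255.252.0


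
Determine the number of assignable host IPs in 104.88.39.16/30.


Host bits = 32 - 30 = 2
Total addresses = 2^2 = 4
Usable = total - 2 (network and broadcast)
Usable hosts: 2


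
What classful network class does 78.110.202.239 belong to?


First octet: 78
Binary: 01001110
0xxxxxxx -> Class A (1-126)
Class A, default mask 255.0.0.0 (/8)


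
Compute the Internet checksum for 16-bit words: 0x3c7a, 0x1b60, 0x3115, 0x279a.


Sum all words (with carry folding):
+ 0x3c7a = 0x3c7a
+ 0x1b60 = 0x57da
+ 0x3115 = 0x88ef
+ 0x279a = 0xb089
One's complement: ~0xb089
Checksum = 0x4f76


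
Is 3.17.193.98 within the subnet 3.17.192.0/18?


Subnet network: 3.17.192.0
Test IP AND mask: 3.17.192.0
Yes, 3.17.193.98 is in 3.17.192.0/18


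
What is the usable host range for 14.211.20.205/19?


Network: 14.211.0.0
Broadcast: 14.211.31.255
First usable = network + 1
Last usable = broadcast - 1
Range: 14.211.0.1 to 14.211.31.254


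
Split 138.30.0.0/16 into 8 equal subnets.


New prefix = 16 + 3 = 19
Each subnet has 8192 addresses
  138.30.0.0/19
  138.30.32.0/19
  138.30.64.0/19
  138.30.96.0/19
  138.30.128.0/19
  138.30.160.0/19
  138.30.192.0/19
  138.30.224.0/19
Subnets: 138.30.0.0/19, 138.30.32.0/19, 138.30.64.0/19, 138.30.96.0/19, 138.30.128.0/19, 138.30.160.0/19, 138.30.192.0/19, 138.30.224.0/19


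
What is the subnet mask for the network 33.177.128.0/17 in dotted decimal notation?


/17 means 17 network bits, 15 host bits
Binary: 11111111111111111000000000000000
Mask: 255.255.128.0


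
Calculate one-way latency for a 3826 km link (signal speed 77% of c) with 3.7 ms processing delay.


Speed = 0.77 * 3e5 km/s = 231000 km/s
Propagation delay = 3826 / 231000 = 0.0166 s = 16.5628 ms
Processing delay = 3.7 ms
Total one-way latency = 20.2628 ms


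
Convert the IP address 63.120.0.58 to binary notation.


63 = 00111111
120 = 01111000
0 = 00000000
58 = 00111010
Binary: 00111111.01111000.00000000.00111010


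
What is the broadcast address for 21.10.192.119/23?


Network: 21.10.192.0/23
Host bits = 9
Set all host bits to 1:
Broadcast: 21.10.193.255


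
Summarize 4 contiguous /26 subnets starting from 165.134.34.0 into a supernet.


Original prefix: /26
Number of subnets: 4 = 2^2
New prefix = 26 - 2 = 24
Supernet: 165.134.34.0/24


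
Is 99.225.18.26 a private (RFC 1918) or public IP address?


RFC 1918 private ranges:
  10.0.0.0/8 (10.0.0.0 - 10.255.255.255)
  172.16.0.0/12 (172.16.0.0 - 172.31.255.255)
  192.168.0.0/16 (192.168.0.0 - 192.168.255.255)
Public (not in any RFC 1918 range)


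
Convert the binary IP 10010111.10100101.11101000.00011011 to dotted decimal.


10010111 = 151
10100101 = 165
11101000 = 232
00011011 = 27
IP: 151.165.232.27


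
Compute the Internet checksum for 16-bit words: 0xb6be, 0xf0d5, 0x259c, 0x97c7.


Sum all words (with carry folding):
+ 0xb6be = 0xb6be
+ 0xf0d5 = 0xa794
+ 0x259c = 0xcd30
+ 0x97c7 = 0x64f8
One's complement: ~0x64f8
Checksum = 0x9b07


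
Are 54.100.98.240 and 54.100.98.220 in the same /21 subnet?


Mask: 255.255.248.0
54.100.98.240 AND mask = 54.100.96.0
54.100.98.220 AND mask = 54.100.96.0
Yes, same subnet (54.100.96.0)


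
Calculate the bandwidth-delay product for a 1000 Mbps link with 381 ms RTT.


BDP = bandwidth * RTT
= 1000 Mbps * 381 ms
= 1000 * 1e6 * 381 / 1000 bits
= 381000000 bits
= 47625000 bytes
= 46508.7891 KB
BDP = 381000000 bits (47625000 bytes)


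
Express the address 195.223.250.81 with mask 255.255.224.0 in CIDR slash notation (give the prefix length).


Binary: 11111111.11111111.11100000.00000000
Count leading 1s
Prefix: /19


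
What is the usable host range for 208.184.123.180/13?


Network: 208.184.0.0
Broadcast: 208.191.255.255
First usable = network + 1
Last usable = broadcast - 1
Range: 208.184.0.1 to 208.191.255.254


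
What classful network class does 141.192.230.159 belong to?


First octet: 141
Binary: 10001101
10xxxxxx -> Class B (128-191)
Class B, default mask 255.255.0.0 (/16)


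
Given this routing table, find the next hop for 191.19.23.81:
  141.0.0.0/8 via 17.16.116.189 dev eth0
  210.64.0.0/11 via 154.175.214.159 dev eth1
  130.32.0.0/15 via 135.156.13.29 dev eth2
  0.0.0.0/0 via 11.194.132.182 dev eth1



Longest prefix match for 191.19.23.81:
  /8 141.0.0.0: no
  /11 210.64.0.0: no
  /15 130.32.0.0: no
  /0 0.0.0.0: MATCH
Selected: next-hop 11.194.132.182 via eth1 (matched /0)


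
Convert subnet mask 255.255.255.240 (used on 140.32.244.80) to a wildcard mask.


Subnet mask: 255.255.255.240
Wildcard = 255.255.255.255 - subnet mask
255 - 255 = 0
255 - 255 = 0
255 - 255 = 0
255 - 240 = 15
Wildcard: 0.0.0.15


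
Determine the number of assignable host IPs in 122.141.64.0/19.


Host bits = 32 - 19 = 13
Total addresses = 2^13 = 8192
Usable = total - 2 (network and broadcast)
Usable hosts: 8190


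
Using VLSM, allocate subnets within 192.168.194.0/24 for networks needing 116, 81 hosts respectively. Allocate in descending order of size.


116 hosts -> /25 (126 usable): 192.168.194.0/25
81 hosts -> /25 (126 usable): 192.168.194.128/25
Allocation: 192.168.194.0/25 (116 hosts, 126 usable); 192.168.194.128/25 (81 hosts, 126 usable)


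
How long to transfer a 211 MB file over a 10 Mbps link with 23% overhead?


Effective throughput = 10 * (1 - 23/100) = 7.7 Mbps
File size in Mb = 211 * 8 = 1688 Mb
Time = 1688 / 7.7
Time = 219.2208 seconds


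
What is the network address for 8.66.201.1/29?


IP:   00001000.01000010.11001001.00000001
Mask: 11111111.11111111.11111111.11111000
AND operation:
Net:  00001000.01000010.11001001.00000000
Network: 8.66.201.0/29


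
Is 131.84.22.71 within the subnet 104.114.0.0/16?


Subnet network: 104.114.0.0
Test IP AND mask: 131.84.0.0
No, 131.84.22.71 is not in 104.114.0.0/16


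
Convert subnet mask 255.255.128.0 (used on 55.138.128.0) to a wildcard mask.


Subnet mask: 255.255.128.0
Wildcard = 255.255.255.255 - subnet mask
255 - 255 = 0
255 - 255 = 0
255 - 128 = 127
255 - 0 = 255
Wildcard: 0.0.127.255


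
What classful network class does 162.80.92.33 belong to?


First octet: 162
Binary: 10100010
10xxxxxx -> Class B (128-191)
Class B, default mask 255.255.0.0 (/16)


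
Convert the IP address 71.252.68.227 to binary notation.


71 = 01000111
252 = 11111100
68 = 01000100
227 = 11100011
Binary: 01000111.11111100.01000100.11100011


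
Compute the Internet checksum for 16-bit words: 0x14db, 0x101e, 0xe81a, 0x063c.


Sum all words (with carry folding):
+ 0x14db = 0x14db
+ 0x101e = 0x24f9
+ 0xe81a = 0x0d14
+ 0x063c = 0x1350
One's complement: ~0x1350
Checksum = 0xecaf


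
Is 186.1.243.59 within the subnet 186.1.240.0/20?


Subnet network: 186.1.240.0
Test IP AND mask: 186.1.240.0
Yes, 186.1.243.59 is in 186.1.240.0/20


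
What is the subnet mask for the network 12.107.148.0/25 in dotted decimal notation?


/25 means 25 network bits, 7 host bits
Binary: 11111111111111111111111110000000
Mask: 255.255.255.128


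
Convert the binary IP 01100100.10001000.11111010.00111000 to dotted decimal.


01100100 = 100
10001000 = 136
11111010 = 250
00111000 = 56
IP: 100.136.250.56


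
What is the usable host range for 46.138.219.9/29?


Network: 46.138.219.8
Broadcast: 46.138.219.15
First usable = network + 1
Last usable = broadcast - 1
Range: 46.138.219.9 to 46.138.219.14


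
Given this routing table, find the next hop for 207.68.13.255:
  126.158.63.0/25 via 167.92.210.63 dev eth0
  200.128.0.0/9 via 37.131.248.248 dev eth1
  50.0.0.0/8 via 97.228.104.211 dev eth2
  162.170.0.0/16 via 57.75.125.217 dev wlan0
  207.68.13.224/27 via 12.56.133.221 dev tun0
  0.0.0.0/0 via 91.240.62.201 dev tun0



Longest prefix match for 207.68.13.255:
  /25 126.158.63.0: no
  /9 200.128.0.0: no
  /8 50.0.0.0: no
  /16 162.170.0.0: no
  /27 207.68.13.224: MATCH
  /0 0.0.0.0: MATCH
Selected: next-hop 12.56.133.221 via tun0 (matched /27)


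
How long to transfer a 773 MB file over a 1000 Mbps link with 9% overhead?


Effective throughput = 1000 * (1 - 9/100) = 910 Mbps
File size in Mb = 773 * 8 = 6184 Mb
Time = 6184 / 910
Time = 6.7956 seconds


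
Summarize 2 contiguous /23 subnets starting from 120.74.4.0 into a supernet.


Original prefix: /23
Number of subnets: 2 = 2^1
New prefix = 23 - 1 = 22
Supernet: 120.74.4.0/22


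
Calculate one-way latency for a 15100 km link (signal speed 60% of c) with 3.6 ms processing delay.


Speed = 0.6 * 3e5 km/s = 180000 km/s
Propagation delay = 15100 / 180000 = 0.0839 s = 83.8889 ms
Processing delay = 3.6 ms
Total one-way latency = 87.4889 ms


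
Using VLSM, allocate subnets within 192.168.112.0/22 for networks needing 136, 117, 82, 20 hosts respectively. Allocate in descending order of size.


136 hosts -> /24 (254 usable): 192.168.112.0/24
117 hosts -> /25 (126 usable): 192.168.113.0/25
82 hosts -> /25 (126 usable): 192.168.113.128/25
20 hosts -> /27 (30 usable): 192.168.114.0/27
Allocation: 192.168.112.0/24 (136 hosts, 254 usable); 192.168.113.0/25 (117 hosts, 126 usable); 192.168.113.128/25 (82 hosts, 126 usable); 192.168.114.0/27 (20 hosts, 30 usable)


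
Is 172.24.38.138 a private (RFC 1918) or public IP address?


RFC 1918 private ranges:
  10.0.0.0/8 (10.0.0.0 - 10.255.255.255)
  172.16.0.0/12 (172.16.0.0 - 172.31.255.255)
  192.168.0.0/16 (192.168.0.0 - 192.168.255.255)
Private (in 172.16.0.0/12)


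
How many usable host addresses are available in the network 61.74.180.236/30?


Host bits = 32 - 30 = 2
Total addresses = 2^2 = 4
Usable = total - 2 (network and broadcast)
Usable hosts: 2


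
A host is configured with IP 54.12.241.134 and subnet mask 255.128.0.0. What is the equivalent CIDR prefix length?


Binary: 11111111.10000000.00000000.00000000
Count leading 1s
Prefix: /9


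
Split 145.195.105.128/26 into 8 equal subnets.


New prefix = 26 + 3 = 29
Each subnet has 8 addresses
  145.195.105.128/29
  145.195.105.136/29
  145.195.105.144/29
  145.195.105.152/29
  145.195.105.160/29
  145.195.105.168/29
  145.195.105.176/29
  145.195.105.184/29
Subnets: 145.195.105.128/29, 145.195.105.136/29, 145.195.105.144/29, 145.195.105.152/29, 145.195.105.160/29, 145.195.105.168/29, 145.195.105.176/29, 145.195.105.184/29


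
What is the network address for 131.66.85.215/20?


IP:   10000011.01000010.01010101.11010111
Mask: 11111111.11111111.11110000.00000000
AND operation:
Net:  10000011.01000010.01010000.00000000
Network: 131.66.80.0/20


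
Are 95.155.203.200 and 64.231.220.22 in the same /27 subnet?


Mask: 255.255.255.224
95.155.203.200 AND mask = 95.155.203.192
64.231.220.22 AND mask = 64.231.220.0
No, different subnets (95.155.203.192 vs 64.231.220.0)


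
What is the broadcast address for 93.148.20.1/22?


Network: 93.148.20.0/22
Host bits = 10
Set all host bits to 1:
Broadcast: 93.148.23.255


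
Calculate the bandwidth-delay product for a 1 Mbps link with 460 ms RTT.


BDP = bandwidth * RTT
= 1 Mbps * 460 ms
= 1 * 1e6 * 460 / 1000 bits
= 460000 bits
= 57500 bytes
= 56.1523 KB
BDP = 460000 bits (57500 bytes)


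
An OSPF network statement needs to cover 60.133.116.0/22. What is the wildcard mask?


Subnet mask: 255.255.252.0
Wildcard = 255.255.255.255 - subnet mask
255 - 255 = 0
255 - 255 = 0
255 - 252 = 3
255 - 0 = 255
Wildcard: 0.0.3.255


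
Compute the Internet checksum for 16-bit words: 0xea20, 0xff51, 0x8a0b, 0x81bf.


Sum all words (with carry folding):
+ 0xea20 = 0xea20
+ 0xff51 = 0xe972
+ 0x8a0b = 0x737e
+ 0x81bf = 0xf53d
One's complement: ~0xf53d
Checksum = 0x0ac2


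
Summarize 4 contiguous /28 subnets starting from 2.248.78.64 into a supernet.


Original prefix: /28
Number of subnets: 4 = 2^2
New prefix = 28 - 2 = 26
Supernet: 2.248.78.64/26


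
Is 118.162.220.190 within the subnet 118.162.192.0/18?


Subnet network: 118.162.192.0
Test IP AND mask: 118.162.192.0
Yes, 118.162.220.190 is in 118.162.192.0/18


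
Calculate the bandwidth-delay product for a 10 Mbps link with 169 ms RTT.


BDP = bandwidth * RTT
= 10 Mbps * 169 ms
= 10 * 1e6 * 169 / 1000 bits
= 1690000 bits
= 211250 bytes
= 206.2988 KB
BDP = 1690000 bits (211250 bytes)


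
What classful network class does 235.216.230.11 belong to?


First octet: 235
Binary: 11101011
1110xxxx -> Class D (224-239)
Class D (multicast), default mask N/A


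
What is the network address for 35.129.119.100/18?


IP:   00100011.10000001.01110111.01100100
Mask: 11111111.11111111.11000000.00000000
AND operation:
Net:  00100011.10000001.01000000.00000000
Network: 35.129.64.0/18


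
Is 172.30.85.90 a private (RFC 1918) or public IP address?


RFC 1918 private ranges:
  10.0.0.0/8 (10.0.0.0 - 10.255.255.255)
  172.16.0.0/12 (172.16.0.0 - 172.31.255.255)
  192.168.0.0/16 (192.168.0.0 - 192.168.255.255)
Private (in 172.16.0.0/12)


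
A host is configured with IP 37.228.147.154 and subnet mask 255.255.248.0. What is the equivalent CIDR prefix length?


Binary: 11111111.11111111.11111000.00000000
Count leading 1s
Prefix: /21


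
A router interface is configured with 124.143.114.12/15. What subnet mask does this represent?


/15 means 15 network bits, 17 host bits
Binary: 11111111111111100000000000000000
Mask: 255.254.0.0


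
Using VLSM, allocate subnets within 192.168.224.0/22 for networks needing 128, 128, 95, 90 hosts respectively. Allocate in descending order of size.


128 hosts -> /24 (254 usable): 192.168.224.0/24
128 hosts -> /24 (254 usable): 192.168.225.0/24
95 hosts -> /25 (126 usable): 192.168.226.0/25
90 hosts -> /25 (126 usable): 192.168.226.128/25
Allocation: 192.168.224.0/24 (128 hosts, 254 usable); 192.168.225.0/24 (128 hosts, 254 usable); 192.168.226.0/25 (95 hosts, 126 usable); 192.168.226.128/25 (90 hosts, 126 usable)


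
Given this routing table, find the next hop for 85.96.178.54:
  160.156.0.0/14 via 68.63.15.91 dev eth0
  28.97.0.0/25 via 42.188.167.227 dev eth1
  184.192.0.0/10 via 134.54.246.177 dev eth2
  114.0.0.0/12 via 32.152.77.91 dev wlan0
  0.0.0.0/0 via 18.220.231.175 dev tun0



Longest prefix match for 85.96.178.54:
  /14 160.156.0.0: no
  /25 28.97.0.0: no
  /10 184.192.0.0: no
  /12 114.0.0.0: no
  /0 0.0.0.0: MATCH
Selected: next-hop 18.220.231.175 via tun0 (matched /0)


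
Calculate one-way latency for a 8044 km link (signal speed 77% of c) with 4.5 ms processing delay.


Speed = 0.77 * 3e5 km/s = 231000 km/s
Propagation delay = 8044 / 231000 = 0.0348 s = 34.8225 ms
Processing delay = 4.5 ms
Total one-way latency = 39.3225 ms


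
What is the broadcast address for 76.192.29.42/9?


Network: 76.128.0.0/9
Host bits = 23
Set all host bits to 1:
Broadcast: 76.255.255.255


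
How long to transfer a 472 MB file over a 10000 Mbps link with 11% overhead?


Effective throughput = 10000 * (1 - 11/100) = 8900 Mbps
File size in Mb = 472 * 8 = 3776 Mb
Time = 3776 / 8900
Time = 0.4243 seconds


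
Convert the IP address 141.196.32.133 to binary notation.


141 = 10001101
196 = 11000100
32 = 00100000
133 = 10000101
Binary: 10001101.11000100.00100000.10000101


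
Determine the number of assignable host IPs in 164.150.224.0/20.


Host bits = 32 - 20 = 12
Total addresses = 2^12 = 4096
Usable = total - 2 (network and broadcast)
Usable hosts: 4094


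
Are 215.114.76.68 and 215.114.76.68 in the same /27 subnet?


Mask: 255.255.255.224
215.114.76.68 AND mask = 215.114.76.64
215.114.76.68 AND mask = 215.114.76.64
Yes, same subnet (215.114.76.64)


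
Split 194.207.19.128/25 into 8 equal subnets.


New prefix = 25 + 3 = 28
Each subnet has 16 addresses
  194.207.19.128/28
  194.207.19.144/28
  194.207.19.160/28
  194.207.19.176/28
  194.207.19.192/28
  194.207.19.208/28
  194.207.19.224/28
  194.207.19.240/28
Subnets: 194.207.19.128/28, 194.207.19.144/28, 194.207.19.160/28, 194.207.19.176/28, 194.207.19.192/28, 194.207.19.208/28, 194.207.19.224/28, 194.207.19.240/28


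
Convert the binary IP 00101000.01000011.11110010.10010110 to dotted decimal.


00101000 = 40
01000011 = 67
11110010 = 242
10010110 = 150
IP: 40.67.242.150


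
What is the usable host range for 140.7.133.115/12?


Network: 140.0.0.0
Broadcast: 140.15.255.255
First usable = network + 1
Last usable = broadcast - 1
Range: 140.0.0.1 to 140.15.255.254


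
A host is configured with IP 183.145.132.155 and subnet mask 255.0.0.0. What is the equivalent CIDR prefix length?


Binary: 11111111.00000000.00000000.00000000
Count leading 1s
Prefix: /8


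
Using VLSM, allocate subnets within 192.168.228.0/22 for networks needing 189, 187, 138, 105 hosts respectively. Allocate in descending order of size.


189 hosts -> /24 (254 usable): 192.168.228.0/24
187 hosts -> /24 (254 usable): 192.168.229.0/24
138 hosts -> /24 (254 usable): 192.168.230.0/24
105 hosts -> /25 (126 usable): 192.168.231.0/25
Allocation: 192.168.228.0/24 (189 hosts, 254 usable); 192.168.229.0/24 (187 hosts, 254 usable); 192.168.230.0/24 (138 hosts, 254 usable); 192.168.231.0/25 (105 hosts, 126 usable)
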